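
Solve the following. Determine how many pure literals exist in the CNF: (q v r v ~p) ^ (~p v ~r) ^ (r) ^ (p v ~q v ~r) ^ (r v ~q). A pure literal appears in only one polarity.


Check each variable for pure literal status:
p: mixed (not pure)
q: mixed (not pure)
r: mixed (not pure)
Pure literal count = 0

0


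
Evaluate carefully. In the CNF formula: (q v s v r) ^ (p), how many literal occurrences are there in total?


Counting literals in each clause:
Clause 1: 3 literal(s)
Clause 2: 1 literal(s)
Total = 4

4


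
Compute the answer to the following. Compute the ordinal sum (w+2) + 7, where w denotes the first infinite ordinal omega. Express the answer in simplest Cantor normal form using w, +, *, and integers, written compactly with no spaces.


Compute (w+2) + 7.
Ordinal + is associative but NOT commutative; for finite n>0, n + w = w but w + n stays w+n.
By associativity: (w+2) + 7 = w + (2+7) = w+9.
Result = w+9

w+9


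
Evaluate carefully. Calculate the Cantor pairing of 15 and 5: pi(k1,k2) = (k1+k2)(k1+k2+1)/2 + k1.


k1 + k2 = 20
(k1+k2)(k1+k2+1)/2 = 20 * 21 / 2 = 210
pi = 210 + 15 = 225

225


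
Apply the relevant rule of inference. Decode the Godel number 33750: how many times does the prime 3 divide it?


Factorize 33750 by dividing by 3 repeatedly.
Division steps: 3 divides 33750 exactly 3 time(s).
Exponent of 3 = 3

3


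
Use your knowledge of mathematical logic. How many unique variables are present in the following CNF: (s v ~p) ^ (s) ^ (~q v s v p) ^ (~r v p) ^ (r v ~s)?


Identify each variable that appears in the formula.
Variables found: p, q, r, s
Count = 4

4


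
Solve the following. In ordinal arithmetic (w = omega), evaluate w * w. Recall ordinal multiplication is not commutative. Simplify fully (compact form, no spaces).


Compute w * w.
Ordinal * is associative and left-distributive over +, but NOT commutative; for finite n>1, n*w = w but w*n stays w*n.
w * w = w^2 by definition.
Result = w^2

w^2


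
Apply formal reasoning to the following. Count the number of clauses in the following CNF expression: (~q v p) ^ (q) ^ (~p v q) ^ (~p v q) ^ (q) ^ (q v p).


A CNF formula is a conjunction of clauses.
Clauses are separated by ^.
Counting the conjuncts: 6 clauses.

6


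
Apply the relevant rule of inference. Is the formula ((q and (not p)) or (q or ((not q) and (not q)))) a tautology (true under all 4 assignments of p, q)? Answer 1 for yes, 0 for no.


Check all 4 assignments:
p=0, q=0: 1
p=0, q=1: 1
p=1, q=0: 1
p=1, q=1: 1
Satisfying count = 4/4.
Tautology iff count = 4: yes.

1


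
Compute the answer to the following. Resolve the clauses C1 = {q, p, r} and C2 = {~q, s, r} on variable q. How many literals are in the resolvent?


Remove q from C1 and ~q from C2.
C1 remainder: {p, r}
C2 remainder: {s, r}
Union (resolvent): {p, r, s}
Resolvent has 3 literal(s).

3


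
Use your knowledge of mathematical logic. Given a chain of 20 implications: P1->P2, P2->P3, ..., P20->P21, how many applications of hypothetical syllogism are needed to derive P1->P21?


With 20 implications in a chain connecting 21 propositions:
P1->P2, P2->P3, ..., P20->P21
Steps needed = (number of implications) - 1 = 20 - 1 = 19

19


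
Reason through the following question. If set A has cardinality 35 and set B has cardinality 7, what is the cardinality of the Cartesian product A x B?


The Cartesian product A x B contains all ordered pairs (a, b).
|A x B| = |A| * |B| = 35 * 7 = 245

245


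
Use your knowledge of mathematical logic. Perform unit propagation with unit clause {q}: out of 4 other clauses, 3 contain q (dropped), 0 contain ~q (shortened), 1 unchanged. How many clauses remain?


Satisfied (removed): 3
Shortened (remain): 0
Unchanged (remain): 1
Remaining = 0 + 1 = 1

1


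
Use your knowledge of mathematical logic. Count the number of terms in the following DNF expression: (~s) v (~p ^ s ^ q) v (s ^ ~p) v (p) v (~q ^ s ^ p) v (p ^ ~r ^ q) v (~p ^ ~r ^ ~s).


A DNF formula is a disjunction of terms (conjunctions).
Terms are separated by v.
Counting the disjuncts: 7 terms.

7


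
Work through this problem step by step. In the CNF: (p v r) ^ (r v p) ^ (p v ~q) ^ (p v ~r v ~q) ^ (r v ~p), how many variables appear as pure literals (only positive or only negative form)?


Check each variable for pure literal status:
p: mixed (not pure)
q: pure negative
r: mixed (not pure)
Pure literal count = 1

1


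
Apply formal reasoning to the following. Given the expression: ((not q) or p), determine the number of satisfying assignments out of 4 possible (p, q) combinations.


Check all 4 assignments:
p=0, q=0: 1
p=0, q=1: 0
p=1, q=0: 1
p=1, q=1: 1
Count of True = 3

3


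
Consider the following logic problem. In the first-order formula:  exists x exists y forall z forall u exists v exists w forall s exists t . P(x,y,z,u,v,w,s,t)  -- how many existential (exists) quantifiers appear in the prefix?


Quantifier prefix: exists x exists y forall z forall u exists v exists w forall s exists t
Mark each quantifier type:
  E E U U E E U E
Universal count = 3, Existential count = 5
Asked for existential (exists) quantifiers: 5

5


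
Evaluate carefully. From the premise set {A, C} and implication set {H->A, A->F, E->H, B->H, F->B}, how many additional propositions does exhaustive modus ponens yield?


Initial facts: {A, C}
Apply modus ponens to closure:
  A and A->F  =>  F
  F and F->B  =>  B
  B and B->H  =>  H
Final known: {A, B, C, F, H}
New propositions: {B, F, H}
Count = 3

3


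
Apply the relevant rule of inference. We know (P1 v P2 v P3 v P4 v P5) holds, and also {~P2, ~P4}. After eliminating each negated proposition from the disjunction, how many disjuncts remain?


Original disjuncts (5): P1, P2, P3, P4, P5
Negated (eliminate): ~P2, ~P4
Remaining disjuncts: P1, P3, P5
Count = 5 - 2 = 3

3


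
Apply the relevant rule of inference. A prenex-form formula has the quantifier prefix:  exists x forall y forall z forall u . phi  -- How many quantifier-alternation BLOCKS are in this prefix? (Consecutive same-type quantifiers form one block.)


Quantifier-type sequence: E A A A  (A=forall, E=exists)
Group into maximal same-type runs:
  Ex1 | Ax3
Number of blocks = 2

2


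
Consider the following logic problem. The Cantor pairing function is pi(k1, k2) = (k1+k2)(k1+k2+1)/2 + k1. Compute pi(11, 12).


k1 + k2 = 23
(k1+k2)(k1+k2+1)/2 = 23 * 24 / 2 = 276
pi = 276 + 11 = 287

287


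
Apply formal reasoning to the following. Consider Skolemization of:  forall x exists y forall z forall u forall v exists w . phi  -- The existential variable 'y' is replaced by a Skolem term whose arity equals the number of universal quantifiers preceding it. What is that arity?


Quantifier prefix: forall x exists y forall z forall u forall v exists w
'y' is existentially quantified at position 2.
Universal variables preceding it: x
Skolem function arity = 1

1


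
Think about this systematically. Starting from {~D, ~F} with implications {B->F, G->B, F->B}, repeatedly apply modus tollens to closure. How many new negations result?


Initial negated facts: {~D, ~F}
Apply modus tollens to closure:
  ~F and B->F  =>  ~B
  ~B and G->B  =>  ~G
Final negated: {~B, ~D, ~F, ~G}
New negations: {~B, ~G}
Count = 2

2


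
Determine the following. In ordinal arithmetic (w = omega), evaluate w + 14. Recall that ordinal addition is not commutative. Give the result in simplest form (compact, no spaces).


Compute w + 14.
Ordinal + is associative but NOT commutative; for finite n>0, n + w = w but w + n stays w+n.
w + 14 is already in normal form (a successor ordinal beyond w).
Result = w+14

w+14


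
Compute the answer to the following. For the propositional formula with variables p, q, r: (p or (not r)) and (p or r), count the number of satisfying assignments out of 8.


Evaluate all 8 assignments for p, q, r:
p=0, q=0, r=0: 0
p=0, q=0, r=1: 0
p=0, q=1, r=0: 0
p=0, q=1, r=1: 0
p=1, q=0, r=0: 1
p=1, q=0, r=1: 1
p=1, q=1, r=0: 1
p=1, q=1, r=1: 1
Satisfying count = 4

4


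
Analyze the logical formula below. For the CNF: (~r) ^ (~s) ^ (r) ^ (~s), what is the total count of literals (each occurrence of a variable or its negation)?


Counting literals in each clause:
Clause 1: 1 literal(s)
Clause 2: 1 literal(s)
Clause 3: 1 literal(s)
Clause 4: 1 literal(s)
Total = 4

4


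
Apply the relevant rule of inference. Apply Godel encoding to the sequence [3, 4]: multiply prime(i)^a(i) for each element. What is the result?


Encode each element as an exponent of the corresponding prime:
  2^3 = 8
  3^4 = 81
Product = 8 * 81 = 648

648


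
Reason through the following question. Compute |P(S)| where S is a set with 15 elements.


The power set of a set with n elements has 2^n elements.
|P(S)| = 2^15 = 32768

32768


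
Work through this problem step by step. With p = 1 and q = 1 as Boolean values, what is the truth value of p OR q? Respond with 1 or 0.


p = 1, q = 1
Operation: p OR q
Evaluate: 1 OR 1 = 1

1


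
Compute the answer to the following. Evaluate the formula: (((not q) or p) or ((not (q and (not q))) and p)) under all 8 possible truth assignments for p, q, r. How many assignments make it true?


Check all 8 assignments:
p=0, q=0, r=0: 1
p=0, q=0, r=1: 1
p=0, q=1, r=0: 0
p=0, q=1, r=1: 0
p=1, q=0, r=0: 1
p=1, q=0, r=1: 1
p=1, q=1, r=0: 1
p=1, q=1, r=1: 1
Count of True = 6

6


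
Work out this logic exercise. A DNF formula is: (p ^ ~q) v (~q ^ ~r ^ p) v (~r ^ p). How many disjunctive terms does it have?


A DNF formula is a disjunction of terms (conjunctions).
Terms are separated by v.
Counting the disjuncts: 3 terms.

3


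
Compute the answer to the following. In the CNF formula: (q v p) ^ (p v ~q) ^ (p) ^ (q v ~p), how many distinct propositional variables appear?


Identify each variable that appears in the formula.
Variables found: p, q
Count = 2

2


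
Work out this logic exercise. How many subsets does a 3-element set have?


The power set of a set with n elements has 2^n elements.
|P(S)| = 2^3 = 8

8


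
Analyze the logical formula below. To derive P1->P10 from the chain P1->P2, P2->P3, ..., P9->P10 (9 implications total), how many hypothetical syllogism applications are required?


With 9 implications in a chain connecting 10 propositions:
P1->P2, P2->P3, ..., P9->P10
Steps needed = (number of implications) - 1 = 9 - 1 = 8

8


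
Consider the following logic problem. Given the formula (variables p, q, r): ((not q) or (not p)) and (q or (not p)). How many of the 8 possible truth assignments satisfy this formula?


Evaluate all 8 assignments for p, q, r:
p=0, q=0, r=0: 1
p=0, q=0, r=1: 1
p=0, q=1, r=0: 1
p=0, q=1, r=1: 1
p=1, q=0, r=0: 0
p=1, q=0, r=1: 0
p=1, q=1, r=0: 0
p=1, q=1, r=1: 0
Satisfying count = 4

4


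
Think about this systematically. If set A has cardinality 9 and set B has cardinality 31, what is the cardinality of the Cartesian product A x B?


The Cartesian product A x B contains all ordered pairs (a, b).
|A x B| = |A| * |B| = 9 * 31 = 279

279


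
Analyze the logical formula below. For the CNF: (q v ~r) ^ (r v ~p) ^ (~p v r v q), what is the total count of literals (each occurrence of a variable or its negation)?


Counting literals in each clause:
Clause 1: 2 literal(s)
Clause 2: 2 literal(s)
Clause 3: 3 literal(s)
Total = 7

7


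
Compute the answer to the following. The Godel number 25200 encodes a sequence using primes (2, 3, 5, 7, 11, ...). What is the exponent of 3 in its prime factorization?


Factorize 25200 by dividing by 3 repeatedly.
Division steps: 3 divides 25200 exactly 2 time(s).
Exponent of 3 = 2

2


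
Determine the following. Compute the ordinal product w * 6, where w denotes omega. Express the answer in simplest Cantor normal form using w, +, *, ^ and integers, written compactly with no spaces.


Compute w * 6.
Ordinal * is associative and left-distributive over +, but NOT commutative; for finite n>1, n*w = w but w*n stays w*n.
w * 6 means 6 copies of w concatenated: w*6.
Result = w*6

w*6


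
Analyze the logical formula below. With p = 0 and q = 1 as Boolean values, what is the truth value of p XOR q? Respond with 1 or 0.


p = 0, q = 1
Operation: p XOR q
Evaluate: 0 XOR 1 = 1

1


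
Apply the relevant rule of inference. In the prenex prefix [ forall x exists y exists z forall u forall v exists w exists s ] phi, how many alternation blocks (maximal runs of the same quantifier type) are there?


Quantifier-type sequence: A E E A A E E  (A=forall, E=exists)
Group into maximal same-type runs:
  Ax1 | Ex2 | Ax2 | Ex2
Number of blocks = 4

4


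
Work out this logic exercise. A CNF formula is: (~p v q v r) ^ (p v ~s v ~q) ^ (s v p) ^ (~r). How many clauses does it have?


A CNF formula is a conjunction of clauses.
Clauses are separated by ^.
Counting the conjuncts: 4 clauses.

4


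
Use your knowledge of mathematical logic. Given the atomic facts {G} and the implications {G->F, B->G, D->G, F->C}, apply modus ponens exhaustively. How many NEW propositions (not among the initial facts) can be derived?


Initial facts: {G}
Apply modus ponens to closure:
  G and G->F  =>  F
  F and F->C  =>  C
Final known: {C, F, G}
New propositions: {C, F}
Count = 2

2


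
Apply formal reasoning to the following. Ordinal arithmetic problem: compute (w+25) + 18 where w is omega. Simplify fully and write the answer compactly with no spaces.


Compute (w+25) + 18.
Ordinal + is associative but NOT commutative; for finite n>0, n + w = w but w + n stays w+n.
By associativity: (w+25) + 18 = w + (25+18) = w+43.
Result = w+43

w+43


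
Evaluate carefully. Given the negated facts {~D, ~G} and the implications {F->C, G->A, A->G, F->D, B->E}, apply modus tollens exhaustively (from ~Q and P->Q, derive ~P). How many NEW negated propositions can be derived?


Initial negated facts: {~D, ~G}
Apply modus tollens to closure:
  ~G and A->G  =>  ~A
  ~D and F->D  =>  ~F
Final negated: {~A, ~D, ~F, ~G}
New negations: {~A, ~F}
Count = 2

2


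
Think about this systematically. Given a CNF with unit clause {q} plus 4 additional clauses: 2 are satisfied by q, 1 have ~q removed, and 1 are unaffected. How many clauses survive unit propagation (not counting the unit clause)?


Satisfied (removed): 2
Shortened (remain): 1
Unchanged (remain): 1
Remaining = 1 + 1 = 2

2


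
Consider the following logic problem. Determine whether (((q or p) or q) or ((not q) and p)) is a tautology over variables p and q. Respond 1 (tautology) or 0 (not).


Check all 4 assignments:
p=0, q=0: 0
p=0, q=1: 1
p=1, q=0: 1
p=1, q=1: 1
Satisfying count = 3/4.
Tautology iff count = 4: no.

0


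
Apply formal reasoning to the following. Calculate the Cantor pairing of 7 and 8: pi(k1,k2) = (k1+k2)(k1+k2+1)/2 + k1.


k1 + k2 = 15
(k1+k2)(k1+k2+1)/2 = 15 * 16 / 2 = 120
pi = 120 + 7 = 127

127


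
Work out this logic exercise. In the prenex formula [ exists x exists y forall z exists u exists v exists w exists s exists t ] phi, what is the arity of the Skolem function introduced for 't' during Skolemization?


Quantifier prefix: exists x exists y forall z exists u exists v exists w exists s exists t
't' is existentially quantified at position 8.
Universal variables preceding it: z
Skolem function arity = 1

1


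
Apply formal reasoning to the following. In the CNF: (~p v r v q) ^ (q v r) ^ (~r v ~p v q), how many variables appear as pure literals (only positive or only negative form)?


Check each variable for pure literal status:
p: pure negative
q: pure positive
r: mixed (not pure)
Pure literal count = 2

2


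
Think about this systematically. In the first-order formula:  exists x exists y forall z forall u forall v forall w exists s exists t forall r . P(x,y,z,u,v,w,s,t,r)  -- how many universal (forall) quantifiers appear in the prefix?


Quantifier prefix: exists x exists y forall z forall u forall v forall w exists s exists t forall r
Mark each quantifier type:
  E E U U U U E E U
Universal count = 5, Existential count = 4
Asked for universal (forall) quantifiers: 5

5


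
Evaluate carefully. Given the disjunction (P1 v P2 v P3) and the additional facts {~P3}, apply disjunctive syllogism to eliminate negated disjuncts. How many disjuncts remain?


Original disjuncts (3): P1, P2, P3
Negated (eliminate): ~P3
Remaining disjuncts: P1, P2
Count = 3 - 1 = 2

2


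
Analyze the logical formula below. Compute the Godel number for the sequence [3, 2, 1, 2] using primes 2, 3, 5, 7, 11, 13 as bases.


Encode each element as an exponent of the corresponding prime:
  2^3 = 8
  3^2 = 9
  5^1 = 5
  7^2 = 49
Product = 8 * 9 * 5 * 49 = 17640

17640


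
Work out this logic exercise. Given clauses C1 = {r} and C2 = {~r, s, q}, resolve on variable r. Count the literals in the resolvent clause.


Remove r from C1 and ~r from C2.
C1 remainder: {}
C2 remainder: {s, q}
Union (resolvent): {q, s}
Resolvent has 2 literal(s).

2


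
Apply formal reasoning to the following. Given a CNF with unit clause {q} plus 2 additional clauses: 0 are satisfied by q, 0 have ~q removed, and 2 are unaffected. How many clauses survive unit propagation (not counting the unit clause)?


Satisfied (removed): 0
Shortened (remain): 0
Unchanged (remain): 2
Remaining = 0 + 2 = 2

2


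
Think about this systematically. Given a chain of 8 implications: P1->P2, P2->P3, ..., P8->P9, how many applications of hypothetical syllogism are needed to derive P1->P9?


With 8 implications in a chain connecting 9 propositions:
P1->P2, P2->P3, ..., P8->P9
Steps needed = (number of implications) - 1 = 8 - 1 = 7

7


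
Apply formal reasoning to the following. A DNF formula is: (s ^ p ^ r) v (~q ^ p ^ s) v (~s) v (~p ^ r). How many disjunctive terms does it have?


A DNF formula is a disjunction of terms (conjunctions).
Terms are separated by v.
Counting the disjuncts: 4 terms.

4


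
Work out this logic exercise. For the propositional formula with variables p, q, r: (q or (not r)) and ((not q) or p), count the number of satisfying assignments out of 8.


Evaluate all 8 assignments for p, q, r:
p=0, q=0, r=0: 1
p=0, q=0, r=1: 0
p=0, q=1, r=0: 0
p=0, q=1, r=1: 0
p=1, q=0, r=0: 1
p=1, q=0, r=1: 0
p=1, q=1, r=0: 1
p=1, q=1, r=1: 1
Satisfying count = 4

4


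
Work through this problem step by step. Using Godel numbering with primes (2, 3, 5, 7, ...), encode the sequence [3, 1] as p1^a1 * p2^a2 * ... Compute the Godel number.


Encode each element as an exponent of the corresponding prime:
  2^3 = 8
  3^1 = 3
Product = 8 * 3 = 24

24


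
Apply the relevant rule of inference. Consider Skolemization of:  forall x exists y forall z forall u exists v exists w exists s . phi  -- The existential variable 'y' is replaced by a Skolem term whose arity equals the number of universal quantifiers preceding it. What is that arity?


Quantifier prefix: forall x exists y forall z forall u exists v exists w exists s
'y' is existentially quantified at position 2.
Universal variables preceding it: x
Skolem function arity = 1

1


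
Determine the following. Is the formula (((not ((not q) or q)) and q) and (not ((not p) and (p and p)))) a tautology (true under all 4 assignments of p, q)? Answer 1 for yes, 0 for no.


Check all 4 assignments:
p=0, q=0: 0
p=0, q=1: 0
p=1, q=0: 0
p=1, q=1: 0
Satisfying count = 0/4.
Tautology iff count = 4: no.

0


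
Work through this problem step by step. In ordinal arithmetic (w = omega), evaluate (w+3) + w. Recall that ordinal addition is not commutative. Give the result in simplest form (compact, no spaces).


Compute (w+3) + w.
Ordinal + is associative but NOT commutative; for finite n>0, n + w = w but w + n stays w+n.
(w+3) + w = w + (3+w) = w + w = w*2 (the finite tail 3 is absorbed by the right w).
Result = w*2

w*2


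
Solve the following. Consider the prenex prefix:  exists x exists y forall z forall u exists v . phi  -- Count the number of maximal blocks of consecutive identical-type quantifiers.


Quantifier-type sequence: E E A A E  (A=forall, E=exists)
Group into maximal same-type runs:
  Ex2 | Ax2 | Ex1
Number of blocks = 3

3


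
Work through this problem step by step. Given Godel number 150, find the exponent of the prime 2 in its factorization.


Factorize 150 by dividing by 2 repeatedly.
Division steps: 2 divides 150 exactly 1 time(s).
Exponent of 2 = 1

1


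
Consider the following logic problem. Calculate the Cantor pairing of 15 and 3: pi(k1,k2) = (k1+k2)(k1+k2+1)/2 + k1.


k1 + k2 = 18
(k1+k2)(k1+k2+1)/2 = 18 * 19 / 2 = 171
pi = 171 + 15 = 186

186


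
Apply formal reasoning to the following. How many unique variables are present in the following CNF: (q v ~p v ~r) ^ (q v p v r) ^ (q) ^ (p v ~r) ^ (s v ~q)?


Identify each variable that appears in the formula.
Variables found: p, q, r, s
Count = 4

4


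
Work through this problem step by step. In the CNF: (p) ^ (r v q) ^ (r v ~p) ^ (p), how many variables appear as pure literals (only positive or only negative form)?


Check each variable for pure literal status:
p: mixed (not pure)
q: pure positive
r: pure positive
Pure literal count = 2

2


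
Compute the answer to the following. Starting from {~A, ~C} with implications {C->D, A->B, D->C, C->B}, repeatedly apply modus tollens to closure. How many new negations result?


Initial negated facts: {~A, ~C}
Apply modus tollens to closure:
  ~C and D->C  =>  ~D
Final negated: {~A, ~C, ~D}
New negations: {~D}
Count = 1

1


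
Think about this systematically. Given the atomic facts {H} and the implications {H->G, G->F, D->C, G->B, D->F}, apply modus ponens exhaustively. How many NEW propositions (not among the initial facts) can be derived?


Initial facts: {H}
Apply modus ponens to closure:
  H and H->G  =>  G
  G and G->F  =>  F
  G and G->B  =>  B
Final known: {B, F, G, H}
New propositions: {B, F, G}
Count = 3

3


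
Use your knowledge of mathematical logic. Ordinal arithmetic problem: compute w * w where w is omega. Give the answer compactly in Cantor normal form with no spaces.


Compute w * w.
Ordinal * is associative and left-distributive over +, but NOT commutative; for finite n>1, n*w = w but w*n stays w*n.
w * w = w^2 by definition.
Result = w^2

w^2


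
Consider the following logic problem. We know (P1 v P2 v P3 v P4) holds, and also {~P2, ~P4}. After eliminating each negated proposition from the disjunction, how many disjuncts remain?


Original disjuncts (4): P1, P2, P3, P4
Negated (eliminate): ~P2, ~P4
Remaining disjuncts: P1, P3
Count = 4 - 2 = 2

2


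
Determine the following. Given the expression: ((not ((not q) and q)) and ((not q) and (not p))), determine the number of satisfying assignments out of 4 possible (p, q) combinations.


Check all 4 assignments:
p=0, q=0: 1
p=0, q=1: 0
p=1, q=0: 0
p=1, q=1: 0
Count of True = 1

1


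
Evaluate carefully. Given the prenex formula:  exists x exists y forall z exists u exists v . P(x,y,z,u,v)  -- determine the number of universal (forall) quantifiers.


Quantifier prefix: exists x exists y forall z exists u exists v
Mark each quantifier type:
  E E U E E
Universal count = 1, Existential count = 4
Asked for universal (forall) quantifiers: 1

1


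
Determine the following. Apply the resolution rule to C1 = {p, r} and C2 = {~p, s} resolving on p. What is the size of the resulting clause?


Remove p from C1 and ~p from C2.
C1 remainder: {r}
C2 remainder: {s}
Union (resolvent): {r, s}
Resolvent has 2 literal(s).

2


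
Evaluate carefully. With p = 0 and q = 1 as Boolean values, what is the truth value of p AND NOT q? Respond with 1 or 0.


p = 0, q = 1
Operation: p AND NOT q
Evaluate: 0 AND NOT 1 = 0

0


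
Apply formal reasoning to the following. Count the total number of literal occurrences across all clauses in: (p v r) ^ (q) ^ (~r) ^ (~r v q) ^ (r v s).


Counting literals in each clause:
Clause 1: 2 literal(s)
Clause 2: 1 literal(s)
Clause 3: 1 literal(s)
Clause 4: 2 literal(s)
Clause 5: 2 literal(s)
Total = 8

8


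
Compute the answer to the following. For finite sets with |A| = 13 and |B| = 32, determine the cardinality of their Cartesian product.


The Cartesian product A x B contains all ordered pairs (a, b).
|A x B| = |A| * |B| = 13 * 32 = 416

416


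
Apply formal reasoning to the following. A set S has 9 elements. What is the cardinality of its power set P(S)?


The power set of a set with n elements has 2^n elements.
|P(S)| = 2^9 = 512

512


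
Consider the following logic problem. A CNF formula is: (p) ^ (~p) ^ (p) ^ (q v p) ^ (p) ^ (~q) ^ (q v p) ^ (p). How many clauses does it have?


A CNF formula is a conjunction of clauses.
Clauses are separated by ^.
Counting the conjuncts: 8 clauses.

8


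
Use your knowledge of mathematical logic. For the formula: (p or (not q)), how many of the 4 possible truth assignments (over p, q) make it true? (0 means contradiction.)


Check all 4 assignments:
p=0, q=0: 1
p=0, q=1: 0
p=1, q=0: 1
p=1, q=1: 1
Count of True = 3

3


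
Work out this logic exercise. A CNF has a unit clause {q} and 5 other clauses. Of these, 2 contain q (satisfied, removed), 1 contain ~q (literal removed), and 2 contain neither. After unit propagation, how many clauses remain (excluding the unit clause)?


Satisfied (removed): 2
Shortened (remain): 1
Unchanged (remain): 2
Remaining = 1 + 2 = 3

3


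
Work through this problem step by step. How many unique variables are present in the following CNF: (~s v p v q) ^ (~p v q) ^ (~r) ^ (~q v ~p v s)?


Identify each variable that appears in the formula.
Variables found: p, q, r, s
Count = 4

4


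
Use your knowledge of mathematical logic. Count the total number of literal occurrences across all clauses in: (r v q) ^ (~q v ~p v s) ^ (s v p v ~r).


Counting literals in each clause:
Clause 1: 2 literal(s)
Clause 2: 3 literal(s)
Clause 3: 3 literal(s)
Total = 8

8


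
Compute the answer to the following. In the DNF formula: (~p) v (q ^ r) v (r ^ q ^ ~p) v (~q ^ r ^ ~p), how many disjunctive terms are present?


A DNF formula is a disjunction of terms (conjunctions).
Terms are separated by v.
Counting the disjuncts: 4 terms.

4


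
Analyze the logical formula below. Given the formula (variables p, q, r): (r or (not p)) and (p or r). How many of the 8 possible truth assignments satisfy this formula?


Evaluate all 8 assignments for p, q, r:
p=0, q=0, r=0: 0
p=0, q=0, r=1: 1
p=0, q=1, r=0: 0
p=0, q=1, r=1: 1
p=1, q=0, r=0: 0
p=1, q=0, r=1: 1
p=1, q=1, r=0: 0
p=1, q=1, r=1: 1
Satisfying count = 4

4


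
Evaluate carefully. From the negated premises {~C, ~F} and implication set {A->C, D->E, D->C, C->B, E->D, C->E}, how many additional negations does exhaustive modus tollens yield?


Initial negated facts: {~C, ~F}
Apply modus tollens to closure:
  ~C and A->C  =>  ~A
  ~C and D->C  =>  ~D
  ~D and E->D  =>  ~E
Final negated: {~A, ~C, ~D, ~E, ~F}
New negations: {~A, ~D, ~E}
Count = 3

3


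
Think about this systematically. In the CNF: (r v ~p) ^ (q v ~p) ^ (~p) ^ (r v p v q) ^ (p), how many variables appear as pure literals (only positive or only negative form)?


Check each variable for pure literal status:
p: mixed (not pure)
q: pure positive
r: pure positive
Pure literal count = 2

2


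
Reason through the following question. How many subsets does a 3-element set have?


The power set of a set with n elements has 2^n elements.
|P(S)| = 2^3 = 8

8


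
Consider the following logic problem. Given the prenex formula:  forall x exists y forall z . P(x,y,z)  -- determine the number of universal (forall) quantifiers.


Quantifier prefix: forall x exists y forall z
Mark each quantifier type:
  U E U
Universal count = 2, Existential count = 1
Asked for universal (forall) quantifiers: 2

2


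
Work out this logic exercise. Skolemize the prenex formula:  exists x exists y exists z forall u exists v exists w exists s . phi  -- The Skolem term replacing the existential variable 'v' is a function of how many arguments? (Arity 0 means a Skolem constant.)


Quantifier prefix: exists x exists y exists z forall u exists v exists w exists s
'v' is existentially quantified at position 5.
Universal variables preceding it: u
Skolem function arity = 1

1


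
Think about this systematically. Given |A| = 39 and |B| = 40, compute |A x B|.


The Cartesian product A x B contains all ordered pairs (a, b).
|A x B| = |A| * |B| = 39 * 40 = 1560

1560


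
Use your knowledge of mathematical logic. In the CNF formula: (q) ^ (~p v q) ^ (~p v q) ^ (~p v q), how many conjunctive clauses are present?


A CNF formula is a conjunction of clauses.
Clauses are separated by ^.
Counting the conjuncts: 4 clauses.

4


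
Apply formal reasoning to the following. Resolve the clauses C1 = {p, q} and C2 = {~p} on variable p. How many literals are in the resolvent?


Remove p from C1 and ~p from C2.
C1 remainder: {q}
C2 remainder: {}
Union (resolvent): {q}
Resolvent has 1 literal(s).

1


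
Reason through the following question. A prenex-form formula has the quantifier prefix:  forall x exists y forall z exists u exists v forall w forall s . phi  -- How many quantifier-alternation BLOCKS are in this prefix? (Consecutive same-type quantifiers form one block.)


Quantifier-type sequence: A E A E E A A  (A=forall, E=exists)
Group into maximal same-type runs:
  Ax1 | Ex1 | Ax1 | Ex2 | Ax2
Number of blocks = 5

5


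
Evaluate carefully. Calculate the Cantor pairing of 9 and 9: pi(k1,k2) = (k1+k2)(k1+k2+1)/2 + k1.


k1 + k2 = 18
(k1+k2)(k1+k2+1)/2 = 18 * 19 / 2 = 171
pi = 171 + 9 = 180

180


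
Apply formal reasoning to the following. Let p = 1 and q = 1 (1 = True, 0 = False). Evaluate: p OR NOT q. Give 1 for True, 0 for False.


p = 1, q = 1
Operation: p OR NOT q
Evaluate: 1 OR NOT 1 = 1

1


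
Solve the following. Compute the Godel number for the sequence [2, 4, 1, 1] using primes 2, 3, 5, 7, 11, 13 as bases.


Encode each element as an exponent of the corresponding prime:
  2^2 = 4
  3^4 = 81
  5^1 = 5
  7^1 = 7
Product = 4 * 81 * 5 * 7 = 11340

11340


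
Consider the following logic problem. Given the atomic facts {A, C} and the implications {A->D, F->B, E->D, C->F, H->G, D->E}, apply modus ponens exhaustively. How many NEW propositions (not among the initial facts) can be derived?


Initial facts: {A, C}
Apply modus ponens to closure:
  A and A->D  =>  D
  C and C->F  =>  F
  D and D->E  =>  E
  F and F->B  =>  B
Final known: {A, B, C, D, E, F}
New propositions: {B, D, E, F}
Count = 4

4


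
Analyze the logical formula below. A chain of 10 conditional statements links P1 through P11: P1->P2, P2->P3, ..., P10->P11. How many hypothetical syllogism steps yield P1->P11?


With 10 implications in a chain connecting 11 propositions:
P1->P2, P2->P3, ..., P10->P11
Steps needed = (number of implications) - 1 = 10 - 1 = 9

9


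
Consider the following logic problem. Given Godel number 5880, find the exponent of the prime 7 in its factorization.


Factorize 5880 by dividing by 7 repeatedly.
Division steps: 7 divides 5880 exactly 2 time(s).
Exponent of 7 = 2

2


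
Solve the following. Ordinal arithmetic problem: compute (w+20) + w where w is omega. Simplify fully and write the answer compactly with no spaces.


Compute (w+20) + w.
Ordinal + is associative but NOT commutative; for finite n>0, n + w = w but w + n stays w+n.
(w+20) + w = w + (20+w) = w + w = w*2 (the finite tail 20 is absorbed by the right w).
Result = w*2

w*2


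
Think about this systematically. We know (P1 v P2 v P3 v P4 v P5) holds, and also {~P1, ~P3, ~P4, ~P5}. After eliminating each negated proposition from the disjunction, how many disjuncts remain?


Original disjuncts (5): P1, P2, P3, P4, P5
Negated (eliminate): ~P1, ~P3, ~P4, ~P5
Remaining disjuncts: P2
Count = 5 - 4 = 1

1


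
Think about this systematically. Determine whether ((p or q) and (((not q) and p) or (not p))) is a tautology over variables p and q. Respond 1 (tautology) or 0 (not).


Check all 4 assignments:
p=0, q=0: 0
p=0, q=1: 1
p=1, q=0: 1
p=1, q=1: 0
Satisfying count = 2/4.
Tautology iff count = 4: no.

0


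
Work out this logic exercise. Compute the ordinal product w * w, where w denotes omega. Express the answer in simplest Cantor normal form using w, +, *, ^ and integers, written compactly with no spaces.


Compute w * w.
Ordinal * is associative and left-distributive over +, but NOT commutative; for finite n>1, n*w = w but w*n stays w*n.
w * w = w^2 by definition.
Result = w^2

w^2


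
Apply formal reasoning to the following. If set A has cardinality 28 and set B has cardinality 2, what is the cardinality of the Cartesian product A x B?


The Cartesian product A x B contains all ordered pairs (a, b).
|A x B| = |A| * |B| = 28 * 2 = 56

56


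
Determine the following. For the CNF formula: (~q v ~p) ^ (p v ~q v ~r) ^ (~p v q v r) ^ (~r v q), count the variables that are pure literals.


Check each variable for pure literal status:
p: mixed (not pure)
q: mixed (not pure)
r: mixed (not pure)
Pure literal count = 0

0


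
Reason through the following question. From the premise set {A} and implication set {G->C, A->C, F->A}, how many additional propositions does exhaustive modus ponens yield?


Initial facts: {A}
Apply modus ponens to closure:
  A and A->C  =>  C
Final known: {A, C}
New propositions: {C}
Count = 1

1


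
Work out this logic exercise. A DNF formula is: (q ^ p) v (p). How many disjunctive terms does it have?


A DNF formula is a disjunction of terms (conjunctions).
Terms are separated by v.
Counting the disjuncts: 2 terms.

2


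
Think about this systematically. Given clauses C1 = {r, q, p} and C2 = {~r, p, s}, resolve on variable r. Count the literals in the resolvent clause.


Remove r from C1 and ~r from C2.
C1 remainder: {q, p}
C2 remainder: {p, s}
Union (resolvent): {p, q, s}
Resolvent has 3 literal(s).

3


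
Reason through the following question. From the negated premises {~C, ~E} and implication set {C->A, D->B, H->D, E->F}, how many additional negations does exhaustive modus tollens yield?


Initial negated facts: {~C, ~E}
Apply modus tollens to closure:
  (no implication fires)
Final negated: {~C, ~E}
New negations: {(none)}
Count = 0

0


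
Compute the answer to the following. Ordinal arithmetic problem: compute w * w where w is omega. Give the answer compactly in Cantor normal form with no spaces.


Compute w * w.
Ordinal * is associative and left-distributive over +, but NOT commutative; for finite n>1, n*w = w but w*n stays w*n.
w * w = w^2 by definition.
Result = w^2

w^2


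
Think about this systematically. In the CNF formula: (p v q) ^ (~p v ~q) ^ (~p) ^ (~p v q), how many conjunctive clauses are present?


A CNF formula is a conjunction of clauses.
Clauses are separated by ^.
Counting the conjuncts: 4 clauses.

4


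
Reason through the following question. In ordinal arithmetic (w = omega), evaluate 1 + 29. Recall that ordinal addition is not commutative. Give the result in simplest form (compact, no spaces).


Compute 1 + 29.
Ordinal + is associative but NOT commutative; for finite n>0, n + w = w but w + n stays w+n.
Both operands finite; ordinal + agrees with natural +: 1 + 29 = 30.
Result = 30

30


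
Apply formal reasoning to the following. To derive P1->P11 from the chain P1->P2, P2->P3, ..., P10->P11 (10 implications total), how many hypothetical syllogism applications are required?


With 10 implications in a chain connecting 11 propositions:
P1->P2, P2->P3, ..., P10->P11
Steps needed = (number of implications) - 1 = 10 - 1 = 9

9


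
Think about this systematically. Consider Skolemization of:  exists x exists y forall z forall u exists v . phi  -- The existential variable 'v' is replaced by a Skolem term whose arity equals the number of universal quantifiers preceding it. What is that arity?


Quantifier prefix: exists x exists y forall z forall u exists v
'v' is existentially quantified at position 5.
Universal variables preceding it: z, u
Skolem function arity = 2

2


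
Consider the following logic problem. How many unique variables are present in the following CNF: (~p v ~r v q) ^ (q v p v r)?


Identify each variable that appears in the formula.
Variables found: p, q, r
Count = 3

3


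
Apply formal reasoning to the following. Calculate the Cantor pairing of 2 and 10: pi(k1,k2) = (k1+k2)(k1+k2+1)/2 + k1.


k1 + k2 = 12
(k1+k2)(k1+k2+1)/2 = 12 * 13 / 2 = 78
pi = 78 + 2 = 80

80


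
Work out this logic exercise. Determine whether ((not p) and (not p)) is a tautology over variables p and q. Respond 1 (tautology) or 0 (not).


Check all 4 assignments:
p=0, q=0: 1
p=0, q=1: 1
p=1, q=0: 0
p=1, q=1: 0
Satisfying count = 2/4.
Tautology iff count = 4: no.

0


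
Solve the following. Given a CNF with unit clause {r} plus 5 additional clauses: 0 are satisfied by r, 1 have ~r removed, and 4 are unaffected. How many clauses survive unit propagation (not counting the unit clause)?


Satisfied (removed): 0
Shortened (remain): 1
Unchanged (remain): 4
Remaining = 1 + 4 = 5

5


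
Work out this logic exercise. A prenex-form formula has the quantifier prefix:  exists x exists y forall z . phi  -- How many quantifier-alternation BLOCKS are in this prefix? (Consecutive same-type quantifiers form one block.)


Quantifier-type sequence: E E A  (A=forall, E=exists)
Group into maximal same-type runs:
  Ex2 | Ax1
Number of blocks = 2

2


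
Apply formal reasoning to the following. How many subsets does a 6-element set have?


The power set of a set with n elements has 2^n elements.
|P(S)| = 2^6 = 64

64


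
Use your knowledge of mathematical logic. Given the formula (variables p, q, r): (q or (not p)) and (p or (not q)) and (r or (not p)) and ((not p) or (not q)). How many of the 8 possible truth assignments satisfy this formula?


Evaluate all 8 assignments for p, q, r:
p=0, q=0, r=0: 1
p=0, q=0, r=1: 1
p=0, q=1, r=0: 0
p=0, q=1, r=1: 0
p=1, q=0, r=0: 0
p=1, q=0, r=1: 0
p=1, q=1, r=0: 0
p=1, q=1, r=1: 0
Satisfying count = 2

2


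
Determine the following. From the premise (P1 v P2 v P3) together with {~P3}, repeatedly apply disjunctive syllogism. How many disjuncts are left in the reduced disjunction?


Original disjuncts (3): P1, P2, P3
Negated (eliminate): ~P3
Remaining disjuncts: P1, P2
Count = 3 - 1 = 2

2


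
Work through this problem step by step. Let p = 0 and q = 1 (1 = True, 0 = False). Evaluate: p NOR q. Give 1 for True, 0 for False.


p = 0, q = 1
Operation: p NOR q
Evaluate: 0 NOR 1 = 0

0


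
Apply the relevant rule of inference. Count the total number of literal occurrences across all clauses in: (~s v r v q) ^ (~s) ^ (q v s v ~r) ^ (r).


Counting literals in each clause:
Clause 1: 3 literal(s)
Clause 2: 1 literal(s)
Clause 3: 3 literal(s)
Clause 4: 1 literal(s)
Total = 8

8


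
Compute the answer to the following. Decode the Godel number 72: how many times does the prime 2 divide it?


Factorize 72 by dividing by 2 repeatedly.
Division steps: 2 divides 72 exactly 3 time(s).
Exponent of 2 = 3

3


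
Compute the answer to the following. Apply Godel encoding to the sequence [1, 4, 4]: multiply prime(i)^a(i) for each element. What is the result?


Encode each element as an exponent of the corresponding prime:
  2^1 = 2
  3^4 = 81
  5^4 = 625
Product = 2 * 81 * 625 = 101250

101250


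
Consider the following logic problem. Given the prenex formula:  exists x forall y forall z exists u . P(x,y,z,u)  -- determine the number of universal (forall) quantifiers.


Quantifier prefix: exists x forall y forall z exists u
Mark each quantifier type:
  E U U E
Universal count = 2, Existential count = 2
Asked for universal (forall) quantifiers: 2

2


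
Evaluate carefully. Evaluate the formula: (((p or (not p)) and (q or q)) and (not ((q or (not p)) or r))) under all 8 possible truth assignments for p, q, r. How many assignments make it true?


Check all 8 assignments:
p=0, q=0, r=0: 0
p=0, q=0, r=1: 0
p=0, q=1, r=0: 0
p=0, q=1, r=1: 0
p=1, q=0, r=0: 0
p=1, q=0, r=1: 0
p=1, q=1, r=0: 0
p=1, q=1, r=1: 0
Count of True = 0

0
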